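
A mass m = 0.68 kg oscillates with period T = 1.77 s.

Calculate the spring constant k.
T = 2π√(m/k) → k = m(2π/T)² = 0.68×(2π/1.77)² = 8.569 N/m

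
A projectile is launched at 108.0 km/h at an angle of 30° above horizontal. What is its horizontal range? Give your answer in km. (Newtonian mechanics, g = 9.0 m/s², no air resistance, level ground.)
R = v₀² sin(2θ) / g (with unit conversion) = 0.0866 km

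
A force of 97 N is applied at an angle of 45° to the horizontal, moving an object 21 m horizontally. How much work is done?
W = Fd cosθ = 97×21×cos(45°) = 1440.4 J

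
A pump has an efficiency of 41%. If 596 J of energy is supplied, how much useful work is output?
W_out = η × W_in = 0.41 × 596 = 244.36 J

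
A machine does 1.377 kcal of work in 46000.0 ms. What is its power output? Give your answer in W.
P = W/t = 5761 J / 46 s = 125.2 W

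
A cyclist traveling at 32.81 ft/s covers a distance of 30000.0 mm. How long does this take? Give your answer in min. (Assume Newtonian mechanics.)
t = d/v (with unit conversion) = 0.05 min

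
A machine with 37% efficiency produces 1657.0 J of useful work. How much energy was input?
W_in = W_out/η = 1657.0/0.37 = 4478.4 J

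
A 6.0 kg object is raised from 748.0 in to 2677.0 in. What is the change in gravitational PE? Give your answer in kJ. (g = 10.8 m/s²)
ΔPE = mg(h₂ − h₁) = 6 kg × 10.8 m/s² × (68 − 19) m = 3175 J = 3.175 kJ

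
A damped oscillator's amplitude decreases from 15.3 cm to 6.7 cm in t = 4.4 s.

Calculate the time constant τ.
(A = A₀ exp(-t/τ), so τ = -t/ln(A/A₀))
A/A₀ = 6.7/15.3 = 0.4379; ln(A/A₀) = -0.8257
τ = −t/ln(A/A₀) = −4.4/-0.8257 = 5.329 s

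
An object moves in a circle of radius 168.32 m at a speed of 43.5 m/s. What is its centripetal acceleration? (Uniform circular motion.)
a_c = v²/r = 43.5²/168.32 = 1892.25/168.32 = 11.24 m/s²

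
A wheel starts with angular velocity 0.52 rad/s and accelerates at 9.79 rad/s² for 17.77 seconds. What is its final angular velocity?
ω = ω₀ + αt = 0.52 + 9.79 × 17.77 = 174.49 rad/s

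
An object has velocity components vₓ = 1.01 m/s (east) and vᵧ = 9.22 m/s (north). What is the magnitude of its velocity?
|v| = √(vₓ² + vᵧ²) = √(1.01² + 9.22²) = √(86.0285) = 9.28 m/s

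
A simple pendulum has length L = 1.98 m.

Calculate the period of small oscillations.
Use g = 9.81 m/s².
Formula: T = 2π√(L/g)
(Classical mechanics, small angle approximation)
T = 2π√(L/g) = 2π√(1.98/9.81) = 2.823 s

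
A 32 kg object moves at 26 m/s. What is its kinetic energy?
KE = ½mv² = ½×32×26² = 10816.0 J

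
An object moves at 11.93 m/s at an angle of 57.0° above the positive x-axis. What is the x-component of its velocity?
vₓ = v cos(θ) = 11.93 × cos(57.0°) = 6.5 m/s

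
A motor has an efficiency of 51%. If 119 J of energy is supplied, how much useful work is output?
W_out = η × W_in = 0.51 × 119 = 60.69 J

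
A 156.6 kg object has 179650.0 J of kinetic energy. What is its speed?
KE = ½mv² → v = √(2KE/m) = √(2×179650.0/156.6) = 47.9 m/s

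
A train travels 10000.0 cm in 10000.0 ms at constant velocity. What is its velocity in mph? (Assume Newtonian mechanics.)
v = d/t (with unit conversion) = 22.37 mph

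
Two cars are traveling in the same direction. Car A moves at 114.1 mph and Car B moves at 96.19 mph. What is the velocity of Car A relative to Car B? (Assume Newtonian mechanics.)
v_rel = v_A - v_B = 114.1 - 96.19 = 17.91 mph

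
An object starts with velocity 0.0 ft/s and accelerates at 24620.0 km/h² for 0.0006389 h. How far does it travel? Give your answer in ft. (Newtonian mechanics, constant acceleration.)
d = v₀t + ½at² (with unit conversion) = 16.49 ft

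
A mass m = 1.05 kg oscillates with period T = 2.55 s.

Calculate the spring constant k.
T = 2π√(m/k) → k = m(2π/T)² = 1.05×(2π/2.55)² = 6.375 N/m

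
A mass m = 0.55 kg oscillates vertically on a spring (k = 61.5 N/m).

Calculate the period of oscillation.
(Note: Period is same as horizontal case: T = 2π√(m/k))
T = 2π√(m/k) = 2π√(0.55/61.5) = 0.5942 s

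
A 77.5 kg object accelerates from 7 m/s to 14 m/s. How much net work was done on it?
W_net = ΔKE = ½m(v₂² − v₁²) = ½×77.5×(14² − 7²) = 5696.25 J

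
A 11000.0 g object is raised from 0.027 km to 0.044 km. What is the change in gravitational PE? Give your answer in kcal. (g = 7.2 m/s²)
ΔPE = mg(h₂ − h₁) = 11 kg × 7.2 m/s² × (44 − 27) m = 1346 J = 0.3218 kcal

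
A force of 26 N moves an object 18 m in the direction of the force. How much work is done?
W = Fd = 26×18 = 468.0 J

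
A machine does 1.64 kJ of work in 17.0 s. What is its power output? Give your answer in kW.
P = W/t = 1640 J / 17 s = 96.47 W = 0.09647 kW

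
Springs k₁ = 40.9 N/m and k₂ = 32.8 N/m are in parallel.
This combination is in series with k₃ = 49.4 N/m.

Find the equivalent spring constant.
k₁₂ = k₁ + k₂ = 73.7 N/m (parallel)
1/k_eq = 1/k₁₂ + 1/k₃ → k_eq = 29.58 N/m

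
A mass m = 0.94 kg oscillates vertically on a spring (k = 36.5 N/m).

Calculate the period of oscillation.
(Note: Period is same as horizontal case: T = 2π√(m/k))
T = 2π√(m/k) = 2π√(0.94/36.5) = 1.008 s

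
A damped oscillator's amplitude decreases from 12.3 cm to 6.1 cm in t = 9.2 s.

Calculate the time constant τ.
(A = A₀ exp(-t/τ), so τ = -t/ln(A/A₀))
A/A₀ = 6.1/12.3 = 0.4959; ln(A/A₀) = -0.7013
τ = −t/ln(A/A₀) = −9.2/-0.7013 = 13.12 s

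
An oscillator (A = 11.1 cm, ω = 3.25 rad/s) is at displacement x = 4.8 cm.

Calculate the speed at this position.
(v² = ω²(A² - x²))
v = ω√(A² − x²) = 3.25×√(0.111² − 0.048²) = 0.3253 m/s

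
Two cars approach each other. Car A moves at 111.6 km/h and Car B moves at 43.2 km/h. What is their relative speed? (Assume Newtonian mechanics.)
v_rel = v_A + v_B = 111.6 + 43.2 = 154.8 km/h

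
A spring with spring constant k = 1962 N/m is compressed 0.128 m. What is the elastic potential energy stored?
PE = ½kx² = ½×1962×0.128² = 16.07 J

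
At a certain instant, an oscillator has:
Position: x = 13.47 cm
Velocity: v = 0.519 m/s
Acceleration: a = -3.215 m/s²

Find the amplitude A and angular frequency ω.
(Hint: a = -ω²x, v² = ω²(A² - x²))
a = −ω²x → ω = √(|a|/x) = √(3.215/0.1347) = 4.885 rad/s
v² = ω²(A² − x²) → A = √(x² + v²/ω²) = √(0.1347² + 0.519²/4.885²) = 0.1716 m = 17.16 cm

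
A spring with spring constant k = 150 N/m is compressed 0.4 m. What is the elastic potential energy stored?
PE = ½kx² = ½×150×0.4² = 12.0 J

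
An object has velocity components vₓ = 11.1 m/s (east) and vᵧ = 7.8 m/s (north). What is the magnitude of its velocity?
|v| = √(vₓ² + vᵧ²) = √(11.1² + 7.8²) = √(184.05) = 13.57 m/s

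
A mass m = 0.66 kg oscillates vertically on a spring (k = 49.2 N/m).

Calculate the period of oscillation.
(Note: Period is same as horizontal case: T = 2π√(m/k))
T = 2π√(m/k) = 2π√(0.66/49.2) = 0.7277 s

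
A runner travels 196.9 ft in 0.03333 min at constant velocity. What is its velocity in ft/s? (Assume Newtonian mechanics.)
v = d/t (with unit conversion) = 98.46 ft/s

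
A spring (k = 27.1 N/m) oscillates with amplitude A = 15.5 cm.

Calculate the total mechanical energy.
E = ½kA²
E = ½kA² = ½×27.1×(0.155)² = 0.3255 J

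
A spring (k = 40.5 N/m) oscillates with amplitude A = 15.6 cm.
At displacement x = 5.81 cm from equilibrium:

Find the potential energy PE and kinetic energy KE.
E_total = ½kA² = ½×40.5×(0.156)² = 0.4928 J
PE = ½kx² = ½×40.5×(0.0581)² = 0.06836 J
KE = E_total − PE = 0.4244 J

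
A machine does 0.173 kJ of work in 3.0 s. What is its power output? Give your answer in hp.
P = W/t = 173 J / 3 s = 57.67 W = 0.07733 hp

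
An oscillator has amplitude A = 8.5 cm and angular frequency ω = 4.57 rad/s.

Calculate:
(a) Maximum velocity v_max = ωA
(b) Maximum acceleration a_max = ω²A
v_max = ωA = 4.57×0.085 = 0.3884 m/s
a_max = ω²A = 4.57²×0.085 = 1.775 m/s²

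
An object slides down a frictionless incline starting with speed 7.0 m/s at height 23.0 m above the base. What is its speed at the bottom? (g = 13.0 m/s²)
½mv₀² + mgh = ½mv² → v = √(v₀² + 2gh) = √(7² + 2×13.0×23) = 25.44 m/s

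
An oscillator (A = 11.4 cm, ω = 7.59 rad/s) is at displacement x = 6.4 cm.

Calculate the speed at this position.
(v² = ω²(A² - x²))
v = ω√(A² − x²) = 7.59×√(0.114² − 0.064²) = 0.716 m/s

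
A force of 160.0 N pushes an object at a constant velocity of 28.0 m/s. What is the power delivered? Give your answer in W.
P = Fv = 160 N × 28 m/s = 4480 W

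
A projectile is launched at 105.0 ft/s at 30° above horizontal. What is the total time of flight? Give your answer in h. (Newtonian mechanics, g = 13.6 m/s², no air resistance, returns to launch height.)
T = 2v₀sin(θ)/g (with unit conversion) = 0.0006537 h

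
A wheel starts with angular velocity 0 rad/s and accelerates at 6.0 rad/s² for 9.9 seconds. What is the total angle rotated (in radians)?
θ = ω₀t + ½αt² = 0×9.9 + ½×6.0×9.9² = 294.03 rad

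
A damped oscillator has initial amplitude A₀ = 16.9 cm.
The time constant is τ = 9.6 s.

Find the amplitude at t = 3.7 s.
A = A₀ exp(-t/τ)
A = A₀ exp(−t/τ) = 16.9×exp(−3.7/9.6) = 11.49 cm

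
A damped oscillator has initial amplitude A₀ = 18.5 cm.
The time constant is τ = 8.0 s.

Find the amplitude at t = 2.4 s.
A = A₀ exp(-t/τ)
A = A₀ exp(−t/τ) = 18.5×exp(−2.4/8.0) = 13.71 cm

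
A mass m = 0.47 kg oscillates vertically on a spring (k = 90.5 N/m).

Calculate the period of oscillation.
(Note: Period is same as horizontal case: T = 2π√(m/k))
T = 2π√(m/k) = 2π√(0.47/90.5) = 0.4528 s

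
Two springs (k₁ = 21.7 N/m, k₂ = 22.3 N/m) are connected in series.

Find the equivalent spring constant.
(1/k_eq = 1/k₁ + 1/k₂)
1/k_eq = 1/21.7 + 1/22.3 = 0.090926; k_eq = 11 N/m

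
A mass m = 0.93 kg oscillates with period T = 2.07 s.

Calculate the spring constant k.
T = 2π√(m/k) → k = m(2π/T)² = 0.93×(2π/2.07)² = 8.568 N/m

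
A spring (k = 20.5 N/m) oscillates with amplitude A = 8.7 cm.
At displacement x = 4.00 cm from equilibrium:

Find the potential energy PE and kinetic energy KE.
E_total = ½kA² = ½×20.5×(0.087)² = 0.07758 J
PE = ½kx² = ½×20.5×(0.04)² = 0.0164 J
KE = E_total − PE = 0.06118 J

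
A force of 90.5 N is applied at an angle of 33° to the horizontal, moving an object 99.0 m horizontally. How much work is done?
W = Fd cosθ = 90.5×99.0×cos(33°) = 7514.1 J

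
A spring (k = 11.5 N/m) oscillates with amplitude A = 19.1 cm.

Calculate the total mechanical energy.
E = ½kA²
E = ½kA² = ½×11.5×(0.191)² = 0.2098 J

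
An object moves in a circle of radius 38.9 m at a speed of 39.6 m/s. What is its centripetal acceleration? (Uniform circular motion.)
a_c = v²/r = 39.6²/38.9 = 1568.16/38.9 = 40.31 m/s²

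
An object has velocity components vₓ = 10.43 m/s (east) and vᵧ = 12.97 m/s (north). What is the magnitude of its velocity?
|v| = √(vₓ² + vᵧ²) = √(10.43² + 12.97²) = √(277.006) = 16.64 m/s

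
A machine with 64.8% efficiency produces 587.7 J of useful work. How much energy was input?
W_in = W_out/η = 587.7/0.648 = 906.94 J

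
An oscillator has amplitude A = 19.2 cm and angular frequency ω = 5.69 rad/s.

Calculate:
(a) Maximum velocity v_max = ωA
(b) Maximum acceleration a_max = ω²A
v_max = ωA = 5.69×0.192 = 1.092 m/s
a_max = ω²A = 5.69²×0.192 = 6.216 m/s²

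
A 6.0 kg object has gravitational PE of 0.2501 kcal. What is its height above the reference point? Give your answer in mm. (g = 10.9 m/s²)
PE = mgh → h = PE/(mg) = 1046 J / (6 kg × 10.9 m/s²) = 16 m = 16000.0 mm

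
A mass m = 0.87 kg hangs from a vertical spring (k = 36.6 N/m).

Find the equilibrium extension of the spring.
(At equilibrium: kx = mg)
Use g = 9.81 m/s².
x_eq = mg/k = 0.87×9.81/36.6 = 0.2332 m = 23.32 cm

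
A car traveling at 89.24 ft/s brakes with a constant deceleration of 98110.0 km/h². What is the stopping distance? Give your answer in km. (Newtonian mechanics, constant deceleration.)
d = v₀² / (2a) (with unit conversion) = 0.04887 km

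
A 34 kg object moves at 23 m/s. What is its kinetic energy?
KE = ½mv² = ½×34×23² = 8993.0 J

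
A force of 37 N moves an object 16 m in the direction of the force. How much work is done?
W = Fd = 37×16 = 592.0 J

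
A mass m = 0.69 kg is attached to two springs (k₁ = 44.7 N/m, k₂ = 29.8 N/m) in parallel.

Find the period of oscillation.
k_eq = k₁+k₂ = 74.5 N/m
T = 2π√(m/k_eq) = 2π√(0.69/74.5) = 0.6047 s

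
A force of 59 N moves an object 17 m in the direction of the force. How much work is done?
W = Fd = 59×17 = 1003.0 J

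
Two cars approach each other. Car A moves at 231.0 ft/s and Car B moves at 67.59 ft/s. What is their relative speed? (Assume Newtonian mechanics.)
v_rel = v_A + v_B = 231.0 + 67.59 = 298.6 ft/s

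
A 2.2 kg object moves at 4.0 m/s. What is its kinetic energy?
KE = ½mv² = ½×2.2×4.0² = 17.6 J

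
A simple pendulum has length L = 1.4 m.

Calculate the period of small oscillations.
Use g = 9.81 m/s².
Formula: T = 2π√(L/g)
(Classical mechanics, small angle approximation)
T = 2π√(L/g) = 2π√(1.4/9.81) = 2.374 s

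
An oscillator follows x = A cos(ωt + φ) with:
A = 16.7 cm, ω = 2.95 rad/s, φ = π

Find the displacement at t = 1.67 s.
x = A cos(ωt + φ) = 16.7×cos(2.95×1.67 + π) = -3.548 cm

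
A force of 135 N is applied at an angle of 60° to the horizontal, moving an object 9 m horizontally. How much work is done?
W = Fd cosθ = 135×9×cos(60°) = 607.5 J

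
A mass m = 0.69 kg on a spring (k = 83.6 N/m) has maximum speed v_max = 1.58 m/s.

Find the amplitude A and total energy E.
½mv²_max = ½kA² → A = v_max√(m/k) = 1.58×√(0.69/83.6) = 0.1435 m = 14.35 cm
E = ½mv²_max = ½×0.69×1.58² = 0.8613 J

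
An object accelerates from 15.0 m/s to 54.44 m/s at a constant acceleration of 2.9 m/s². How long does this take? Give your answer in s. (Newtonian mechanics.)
t = (v - v₀)/a = 13.6 s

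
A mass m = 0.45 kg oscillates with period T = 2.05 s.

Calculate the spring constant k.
T = 2π√(m/k) → k = m(2π/T)² = 0.45×(2π/2.05)² = 4.227 N/m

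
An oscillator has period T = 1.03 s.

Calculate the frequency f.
f = 1/T = 1/1.03 = 0.9709 Hz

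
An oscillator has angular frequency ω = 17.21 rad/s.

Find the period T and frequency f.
T = 2π/ω = 2π/17.21 = 0.3651 s; f = ω/2π = 2.739 Hz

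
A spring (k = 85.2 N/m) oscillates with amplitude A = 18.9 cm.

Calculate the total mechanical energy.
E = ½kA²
E = ½kA² = ½×85.2×(0.189)² = 1.522 J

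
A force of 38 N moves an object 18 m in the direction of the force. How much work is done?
W = Fd = 38×18 = 684.0 J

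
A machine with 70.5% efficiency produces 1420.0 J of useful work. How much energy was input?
W_in = W_out/η = 1420.0/0.705 = 2014.2 J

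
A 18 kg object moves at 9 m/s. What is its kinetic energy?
KE = ½mv² = ½×18×9² = 729.0 J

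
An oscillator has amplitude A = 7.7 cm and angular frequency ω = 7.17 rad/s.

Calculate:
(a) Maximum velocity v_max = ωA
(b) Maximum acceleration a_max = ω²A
v_max = ωA = 7.17×0.077 = 0.5521 m/s
a_max = ω²A = 7.17²×0.077 = 3.958 m/s²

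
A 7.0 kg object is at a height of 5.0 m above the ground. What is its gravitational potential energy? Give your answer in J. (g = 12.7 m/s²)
PE = mgh = 7 kg × 12.7 m/s² × 5 m = 444.5 J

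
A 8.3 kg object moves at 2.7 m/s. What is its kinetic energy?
KE = ½mv² = ½×8.3×2.7² = 30.2535 J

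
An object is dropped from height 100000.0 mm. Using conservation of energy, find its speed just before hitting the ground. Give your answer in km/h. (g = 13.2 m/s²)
mgh = ½mv² → v = √(2gh) = √(2×13.2×100) = 51.38 m/s = 185.0 km/h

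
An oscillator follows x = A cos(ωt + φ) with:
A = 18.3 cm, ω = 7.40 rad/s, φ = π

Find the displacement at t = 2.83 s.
x = A cos(ωt + φ) = 18.3×cos(7.4×2.83 + π) = 9.119 cm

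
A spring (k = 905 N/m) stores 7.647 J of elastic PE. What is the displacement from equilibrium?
PE = ½kx² → x = √(2PE/k) = √(2×7.647/905) = 0.13 m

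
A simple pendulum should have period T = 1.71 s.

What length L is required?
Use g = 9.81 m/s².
T = 2π√(L/g) → L = g(T/2π)² = 9.81×(1.71/2π)² = 0.7266 m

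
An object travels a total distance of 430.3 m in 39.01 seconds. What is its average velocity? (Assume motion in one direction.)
v_avg = Δd / Δt = 430.3 / 39.01 = 11.03 m/s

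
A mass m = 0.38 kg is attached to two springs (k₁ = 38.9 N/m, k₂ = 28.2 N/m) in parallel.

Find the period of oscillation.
k_eq = k₁+k₂ = 67.1 N/m
T = 2π√(m/k_eq) = 2π√(0.38/67.1) = 0.4728 s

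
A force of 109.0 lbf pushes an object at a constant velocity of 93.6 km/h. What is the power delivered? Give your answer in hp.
P = Fv = 484.9 N × 26 m/s = 1.261e+04 W = 16.91 hp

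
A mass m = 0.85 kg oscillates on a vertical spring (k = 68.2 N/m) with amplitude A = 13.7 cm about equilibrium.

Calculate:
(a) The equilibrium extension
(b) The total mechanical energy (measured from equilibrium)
x_eq = mg/k = 0.85×9.81/68.2 = 0.1223 m = 12.23 cm
E = ½kA² = ½×68.2×(0.137)² = 0.64 J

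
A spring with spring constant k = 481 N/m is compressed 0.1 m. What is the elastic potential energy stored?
PE = ½kx² = ½×481×0.1² = 2.405 J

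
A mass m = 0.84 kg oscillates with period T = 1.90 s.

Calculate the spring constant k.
T = 2π√(m/k) → k = m(2π/T)² = 0.84×(2π/1.9)² = 9.186 N/m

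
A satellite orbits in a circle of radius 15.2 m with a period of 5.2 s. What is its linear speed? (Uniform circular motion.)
v = 2πr/T = 2π×15.2/5.2 = 18.37 m/s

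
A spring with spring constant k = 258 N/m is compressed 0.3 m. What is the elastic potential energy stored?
PE = ½kx² = ½×258×0.3² = 11.61 J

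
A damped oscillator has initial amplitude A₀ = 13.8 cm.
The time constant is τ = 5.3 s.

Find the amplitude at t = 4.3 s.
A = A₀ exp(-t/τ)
A = A₀ exp(−t/τ) = 13.8×exp(−4.3/5.3) = 6.131 cm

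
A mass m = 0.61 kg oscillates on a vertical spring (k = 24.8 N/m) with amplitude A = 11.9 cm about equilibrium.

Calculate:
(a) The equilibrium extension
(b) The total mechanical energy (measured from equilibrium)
x_eq = mg/k = 0.61×9.81/24.8 = 0.2413 m = 24.13 cm
E = ½kA² = ½×24.8×(0.119)² = 0.1756 J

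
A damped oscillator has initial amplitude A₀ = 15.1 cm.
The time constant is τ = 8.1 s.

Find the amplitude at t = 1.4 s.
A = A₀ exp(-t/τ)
A = A₀ exp(−t/τ) = 15.1×exp(−1.4/8.1) = 12.7 cm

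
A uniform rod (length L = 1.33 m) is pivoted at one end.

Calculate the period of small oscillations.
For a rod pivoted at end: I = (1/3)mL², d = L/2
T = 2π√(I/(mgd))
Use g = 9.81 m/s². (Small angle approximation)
I/m = (1/3)L² = 0.5896 m²; d = L/2 = 0.665 m
T = 2π√(I/(mgd)) = 2π√(0.5896/(9.81×0.665)) = 1.889 s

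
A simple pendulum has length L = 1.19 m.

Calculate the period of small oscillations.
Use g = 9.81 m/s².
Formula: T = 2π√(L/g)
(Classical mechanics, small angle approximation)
T = 2π√(L/g) = 2π√(1.19/9.81) = 2.188 s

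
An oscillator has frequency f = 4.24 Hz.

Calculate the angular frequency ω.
ω = 2πf = 2π×4.24 = 26.64 rad/s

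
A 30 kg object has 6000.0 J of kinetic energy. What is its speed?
KE = ½mv² → v = √(2KE/m) = √(2×6000.0/30) = 20.0 m/s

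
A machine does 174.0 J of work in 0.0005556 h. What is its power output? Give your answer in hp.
P = W/t = 174 J / 2 s = 86.99 W = 0.1167 hp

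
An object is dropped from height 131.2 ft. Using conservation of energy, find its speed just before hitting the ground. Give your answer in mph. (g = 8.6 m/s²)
mgh = ½mv² → v = √(2gh) = √(2×8.6×39.99) = 26.23 m/s = 58.67 mph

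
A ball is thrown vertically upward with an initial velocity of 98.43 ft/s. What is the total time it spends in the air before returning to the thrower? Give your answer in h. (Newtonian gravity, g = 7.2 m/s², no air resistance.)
t_total = 2v₀/g (with unit conversion) = 0.002315 h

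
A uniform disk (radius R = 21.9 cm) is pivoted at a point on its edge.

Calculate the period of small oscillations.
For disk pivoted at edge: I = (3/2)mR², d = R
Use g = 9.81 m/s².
I/m = (3/2)R² = 0.07194 m²; d = R = 0.219 m
T = 2π√((3/2)R²/(gR)) = 2π√(3R/(2g)) = 1.15 s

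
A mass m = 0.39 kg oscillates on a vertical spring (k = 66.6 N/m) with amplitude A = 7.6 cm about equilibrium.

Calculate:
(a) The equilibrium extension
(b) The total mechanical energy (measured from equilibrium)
x_eq = mg/k = 0.39×9.81/66.6 = 0.05745 m = 5.745 cm
E = ½kA² = ½×66.6×(0.076)² = 0.1923 J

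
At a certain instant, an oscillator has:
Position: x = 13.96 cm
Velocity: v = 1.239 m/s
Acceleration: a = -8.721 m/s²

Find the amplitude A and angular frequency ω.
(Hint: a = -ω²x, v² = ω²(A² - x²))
a = −ω²x → ω = √(|a|/x) = √(8.721/0.1396) = 7.904 rad/s
v² = ω²(A² − x²) → A = √(x² + v²/ω²) = √(0.1396² + 1.239²/7.904²) = 0.2099 m = 20.99 cm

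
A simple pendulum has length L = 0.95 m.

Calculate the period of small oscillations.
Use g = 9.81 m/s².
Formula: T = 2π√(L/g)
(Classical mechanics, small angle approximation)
T = 2π√(L/g) = 2π√(0.95/9.81) = 1.955 s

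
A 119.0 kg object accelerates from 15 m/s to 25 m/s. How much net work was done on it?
W_net = ΔKE = ½m(v₂² − v₁²) = ½×119.0×(25² − 15²) = 23800.0 J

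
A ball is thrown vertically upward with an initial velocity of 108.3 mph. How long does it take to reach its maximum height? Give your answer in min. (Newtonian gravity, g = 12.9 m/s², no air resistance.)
t_up = v₀/g (with unit conversion) = 0.06255 min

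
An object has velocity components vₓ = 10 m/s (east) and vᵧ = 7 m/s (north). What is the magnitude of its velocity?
|v| = √(vₓ² + vᵧ²) = √(10² + 7²) = √(149) = 12.21 m/s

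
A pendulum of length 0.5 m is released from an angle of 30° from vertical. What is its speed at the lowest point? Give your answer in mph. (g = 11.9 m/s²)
h = L(1 − cosθ) = 0.5×(1 − cos30°) = 0.06699 m
v = √(2gh) = √(2×11.9×0.06699) = 1.263 m/s = 2.824 mph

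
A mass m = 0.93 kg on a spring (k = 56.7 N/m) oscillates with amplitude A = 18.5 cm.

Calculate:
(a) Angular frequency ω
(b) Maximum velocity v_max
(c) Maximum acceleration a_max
ω = √(k/m) = √(56.7/0.93) = 7.808 rad/s
v_max = ωA = 7.808×0.185 = 1.445 m/s
a_max = ω²A = 7.808²×0.185 = 11.28 m/s²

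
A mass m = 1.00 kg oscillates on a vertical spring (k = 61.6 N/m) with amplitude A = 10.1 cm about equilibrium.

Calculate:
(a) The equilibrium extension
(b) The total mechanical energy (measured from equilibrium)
x_eq = mg/k = 1.0×9.81/61.6 = 0.1593 m = 15.93 cm
E = ½kA² = ½×61.6×(0.101)² = 0.3142 J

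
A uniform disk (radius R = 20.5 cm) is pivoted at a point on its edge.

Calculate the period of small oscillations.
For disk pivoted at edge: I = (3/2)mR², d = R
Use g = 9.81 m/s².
I/m = (3/2)R² = 0.06304 m²; d = R = 0.205 m
T = 2π√((3/2)R²/(gR)) = 2π√(3R/(2g)) = 1.112 s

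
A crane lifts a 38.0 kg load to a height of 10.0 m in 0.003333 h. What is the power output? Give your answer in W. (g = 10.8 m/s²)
W = mgh = 38×10.8×10 = 4104 J
P = W/t = 4104/12 = 342 W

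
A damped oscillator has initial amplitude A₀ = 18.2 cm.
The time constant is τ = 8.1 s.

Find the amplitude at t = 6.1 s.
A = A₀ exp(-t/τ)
A = A₀ exp(−t/τ) = 18.2×exp(−6.1/8.1) = 8.571 cm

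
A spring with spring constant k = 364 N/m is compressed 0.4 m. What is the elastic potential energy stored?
PE = ½kx² = ½×364×0.4² = 29.12 J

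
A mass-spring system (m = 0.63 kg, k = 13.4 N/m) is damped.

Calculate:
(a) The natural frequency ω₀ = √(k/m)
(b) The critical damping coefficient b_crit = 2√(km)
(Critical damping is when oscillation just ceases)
ω₀ = √(k/m) = √(13.4/0.63) = 4.612 rad/s
b_crit = 2√(km) = 2√(13.4×0.63) = 5.811 kg/s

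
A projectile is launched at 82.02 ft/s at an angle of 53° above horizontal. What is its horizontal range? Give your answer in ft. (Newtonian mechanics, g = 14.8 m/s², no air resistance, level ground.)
R = v₀² sin(2θ) / g (with unit conversion) = 133.2 ft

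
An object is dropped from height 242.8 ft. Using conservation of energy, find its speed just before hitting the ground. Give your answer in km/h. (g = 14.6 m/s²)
mgh = ½mv² → v = √(2gh) = √(2×14.6×74.01) = 46.49 m/s = 167.4 km/h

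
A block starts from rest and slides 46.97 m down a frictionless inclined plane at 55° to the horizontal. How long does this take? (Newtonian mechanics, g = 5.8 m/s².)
a = g sin(θ) = 5.8 × sin(55°) = 4.75 m/s²
t = √(2d/a) = √(2 × 46.97 / 4.75) = 4.45 s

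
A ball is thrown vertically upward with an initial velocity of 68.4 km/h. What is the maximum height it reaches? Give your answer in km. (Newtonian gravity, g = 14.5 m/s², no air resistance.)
h_max = v₀²/(2g) (with unit conversion) = 0.01245 km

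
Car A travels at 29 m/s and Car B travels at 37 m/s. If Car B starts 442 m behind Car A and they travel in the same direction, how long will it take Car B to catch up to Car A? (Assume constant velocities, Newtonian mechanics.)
Relative speed: v_rel = 37 - 29 = 8 m/s
Time to catch: t = d₀/v_rel = 442/8 = 55.25 s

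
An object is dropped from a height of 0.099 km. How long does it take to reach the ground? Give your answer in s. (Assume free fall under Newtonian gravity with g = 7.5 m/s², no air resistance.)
t = √(2h/g) (with unit conversion) = 5.138 s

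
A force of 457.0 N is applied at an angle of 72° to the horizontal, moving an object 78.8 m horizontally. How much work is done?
W = Fd cosθ = 457.0×78.8×cos(72°) = 11128.0 J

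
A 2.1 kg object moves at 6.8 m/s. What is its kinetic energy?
KE = ½mv² = ½×2.1×6.8² = 48.552 J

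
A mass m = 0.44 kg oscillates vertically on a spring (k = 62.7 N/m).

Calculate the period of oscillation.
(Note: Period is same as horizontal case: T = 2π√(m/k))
T = 2π√(m/k) = 2π√(0.44/62.7) = 0.5263 s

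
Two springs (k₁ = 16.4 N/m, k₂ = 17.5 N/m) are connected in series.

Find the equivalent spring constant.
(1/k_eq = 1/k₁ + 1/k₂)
1/k_eq = 1/16.4 + 1/17.5 = 0.11812; k_eq = 8.466 N/m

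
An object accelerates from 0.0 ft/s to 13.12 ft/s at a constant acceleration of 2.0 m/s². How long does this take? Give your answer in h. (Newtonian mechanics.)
t = (v - v₀)/a (with unit conversion) = 0.0005554 h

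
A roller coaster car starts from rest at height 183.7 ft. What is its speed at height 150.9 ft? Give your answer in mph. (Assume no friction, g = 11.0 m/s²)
mgh₁ = ½mv₂² + mgh₂ → v₂ = √(2g(h₁−h₂)) = √(2×11.0×(55.99−45.99)) = 14.83 m/s = 33.17 mph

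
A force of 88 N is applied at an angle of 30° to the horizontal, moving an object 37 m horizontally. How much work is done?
W = Fd cosθ = 88×37×cos(30°) = 2819.8 J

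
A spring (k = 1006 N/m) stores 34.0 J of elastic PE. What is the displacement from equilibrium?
PE = ½kx² → x = √(2PE/k) = √(2×34.0/1006) = 0.26 m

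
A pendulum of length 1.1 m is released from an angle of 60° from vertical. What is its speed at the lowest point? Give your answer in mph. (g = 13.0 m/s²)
h = L(1 − cosθ) = 1.1×(1 − cos60°) = 0.55 m
v = √(2gh) = √(2×13.0×0.55) = 3.782 m/s = 8.459 mph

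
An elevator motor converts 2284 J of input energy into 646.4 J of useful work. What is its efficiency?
η = W_out/W_in = 646.4/2284 = 0.283 = 28.3%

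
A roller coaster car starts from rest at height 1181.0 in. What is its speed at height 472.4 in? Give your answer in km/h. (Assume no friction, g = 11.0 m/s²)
mgh₁ = ½mv₂² + mgh₂ → v₂ = √(2g(h₁−h₂)) = √(2×11.0×(30−12)) = 19.9 m/s = 71.64 km/h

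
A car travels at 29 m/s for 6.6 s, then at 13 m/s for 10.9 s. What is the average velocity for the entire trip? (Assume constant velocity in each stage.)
d₁ = v₁t₁ = 29 × 6.6 = 191.4 m
d₂ = v₂t₂ = 13 × 10.9 = 141.7 m
d_total = 333.1 m, t_total = 17.5 s
v_avg = d_total/t_total = 333.1/17.5 = 19.03 m/s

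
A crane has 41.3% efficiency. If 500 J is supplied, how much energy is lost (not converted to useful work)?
W_out = η × W_in = 0.413×500 = 206.5 J
W_lost = W_in − W_out = 500 − 206.5 = 293.5 J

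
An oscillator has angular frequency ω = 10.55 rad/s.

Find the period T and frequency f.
T = 2π/ω = 2π/10.55 = 0.5956 s; f = ω/2π = 1.679 Hz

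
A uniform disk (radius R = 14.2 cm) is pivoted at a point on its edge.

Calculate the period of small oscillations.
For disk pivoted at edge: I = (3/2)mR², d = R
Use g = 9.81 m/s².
I/m = (3/2)R² = 0.03025 m²; d = R = 0.142 m
T = 2π√((3/2)R²/(gR)) = 2π√(3R/(2g)) = 0.9258 s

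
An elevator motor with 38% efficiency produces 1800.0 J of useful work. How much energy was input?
W_in = W_out/η = 1800.0/0.38 = 4736.8 J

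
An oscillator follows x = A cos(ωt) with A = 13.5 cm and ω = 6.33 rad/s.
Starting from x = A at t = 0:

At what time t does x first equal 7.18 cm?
cos(ωt) = x/A = 7.18/13.5 = 0.5319
ωt = arccos(0.5319) = 1.01 rad
t = 1.01/6.33 = 0.1596 s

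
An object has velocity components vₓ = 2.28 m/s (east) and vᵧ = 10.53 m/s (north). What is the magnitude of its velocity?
|v| = √(vₓ² + vᵧ²) = √(2.28² + 10.53²) = √(116.079) = 10.77 m/s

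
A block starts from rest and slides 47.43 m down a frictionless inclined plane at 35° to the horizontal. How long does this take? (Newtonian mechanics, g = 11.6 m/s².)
a = g sin(θ) = 11.6 × sin(35°) = 6.65 m/s²
t = √(2d/a) = √(2 × 47.43 / 6.65) = 3.78 s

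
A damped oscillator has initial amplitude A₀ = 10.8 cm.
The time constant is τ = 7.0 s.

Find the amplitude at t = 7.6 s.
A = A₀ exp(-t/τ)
A = A₀ exp(−t/τ) = 10.8×exp(−7.6/7.0) = 3.647 cm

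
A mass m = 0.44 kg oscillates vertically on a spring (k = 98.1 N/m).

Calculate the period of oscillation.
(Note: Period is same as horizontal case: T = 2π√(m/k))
T = 2π√(m/k) = 2π√(0.44/98.1) = 0.4208 s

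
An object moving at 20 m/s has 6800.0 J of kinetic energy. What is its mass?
KE = ½mv² → m = 2KE/v² = 2×6800.0/20² = 34.0 kg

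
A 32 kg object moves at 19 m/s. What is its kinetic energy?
KE = ½mv² = ½×32×19² = 5776.0 J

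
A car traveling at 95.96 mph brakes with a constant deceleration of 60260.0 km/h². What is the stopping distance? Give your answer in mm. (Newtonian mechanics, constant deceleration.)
d = v₀² / (2a) (with unit conversion) = 197900.0 mm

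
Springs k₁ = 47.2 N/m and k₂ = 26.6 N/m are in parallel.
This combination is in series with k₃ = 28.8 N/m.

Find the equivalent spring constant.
k₁₂ = k₁ + k₂ = 73.8 N/m (parallel)
1/k_eq = 1/k₁₂ + 1/k₃ → k_eq = 20.72 N/m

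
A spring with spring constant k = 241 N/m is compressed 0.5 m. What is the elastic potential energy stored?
PE = ½kx² = ½×241×0.5² = 30.12 J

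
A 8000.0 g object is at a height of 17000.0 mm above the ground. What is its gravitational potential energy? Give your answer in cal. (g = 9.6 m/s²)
PE = mgh = 8 kg × 9.6 m/s² × 17 m = 1306 J = 312.0 cal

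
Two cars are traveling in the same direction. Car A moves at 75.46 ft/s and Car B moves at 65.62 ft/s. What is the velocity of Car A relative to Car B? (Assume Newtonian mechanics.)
v_rel = v_A - v_B = 75.46 - 65.62 = 9.84 ft/s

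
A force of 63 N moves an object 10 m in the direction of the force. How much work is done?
W = Fd = 63×10 = 630.0 J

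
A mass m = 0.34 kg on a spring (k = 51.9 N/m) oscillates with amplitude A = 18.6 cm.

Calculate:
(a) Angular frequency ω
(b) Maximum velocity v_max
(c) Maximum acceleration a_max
ω = √(k/m) = √(51.9/0.34) = 12.36 rad/s
v_max = ωA = 12.36×0.186 = 2.298 m/s
a_max = ω²A = 12.36²×0.186 = 28.39 m/s²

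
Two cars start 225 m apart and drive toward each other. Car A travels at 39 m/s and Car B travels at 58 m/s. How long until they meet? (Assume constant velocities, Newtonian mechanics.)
Combined speed: v_combined = 39 + 58 = 97 m/s
Time to meet: t = d/97 = 225/97 = 2.32 s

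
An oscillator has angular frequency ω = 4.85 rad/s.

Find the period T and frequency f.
T = 2π/ω = 2π/4.85 = 1.296 s; f = ω/2π = 0.7719 Hz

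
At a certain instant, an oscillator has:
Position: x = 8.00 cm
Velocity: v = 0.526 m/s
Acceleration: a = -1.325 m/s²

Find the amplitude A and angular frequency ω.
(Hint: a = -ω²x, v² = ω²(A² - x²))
a = −ω²x → ω = √(|a|/x) = √(1.325/0.08) = 4.07 rad/s
v² = ω²(A² − x²) → A = √(x² + v²/ω²) = √(0.08² + 0.526²/4.07²) = 0.152 m = 15.2 cm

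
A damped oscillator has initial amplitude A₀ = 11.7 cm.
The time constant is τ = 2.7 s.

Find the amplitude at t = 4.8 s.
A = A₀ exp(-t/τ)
A = A₀ exp(−t/τ) = 11.7×exp(−4.8/2.7) = 1.977 cm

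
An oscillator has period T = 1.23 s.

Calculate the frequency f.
f = 1/T = 1/1.23 = 0.813 Hz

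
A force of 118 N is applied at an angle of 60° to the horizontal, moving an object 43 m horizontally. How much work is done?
W = Fd cosθ = 118×43×cos(60°) = 2537.0 J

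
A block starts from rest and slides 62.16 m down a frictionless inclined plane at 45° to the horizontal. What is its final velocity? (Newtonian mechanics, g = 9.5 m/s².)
a = g sin(θ) = 9.5 × sin(45°) = 6.72 m/s²
v = √(2ad) = √(2 × 6.72 × 62.16) = 28.9 m/s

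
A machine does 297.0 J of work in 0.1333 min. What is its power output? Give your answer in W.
P = W/t = 297 J / 7.998 s = 37.13 W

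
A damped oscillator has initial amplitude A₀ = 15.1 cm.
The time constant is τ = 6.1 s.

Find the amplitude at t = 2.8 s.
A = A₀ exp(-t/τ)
A = A₀ exp(−t/τ) = 15.1×exp(−2.8/6.1) = 9.542 cm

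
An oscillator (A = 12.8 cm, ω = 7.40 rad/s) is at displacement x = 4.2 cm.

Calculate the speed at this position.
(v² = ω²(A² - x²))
v = ω√(A² − x²) = 7.4×√(0.128² − 0.042²) = 0.8948 m/s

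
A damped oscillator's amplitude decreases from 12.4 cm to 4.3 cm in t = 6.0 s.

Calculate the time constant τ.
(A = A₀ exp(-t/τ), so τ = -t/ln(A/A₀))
A/A₀ = 4.3/12.4 = 0.3468; ln(A/A₀) = -1.059
τ = −t/ln(A/A₀) = −6.0/-1.059 = 5.665 s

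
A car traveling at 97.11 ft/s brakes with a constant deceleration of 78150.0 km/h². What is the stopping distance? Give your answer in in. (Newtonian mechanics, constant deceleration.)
d = v₀² / (2a) (with unit conversion) = 2860.0 in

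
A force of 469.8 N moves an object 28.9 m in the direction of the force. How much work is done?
W = Fd = 469.8×28.9 = 13577.0 J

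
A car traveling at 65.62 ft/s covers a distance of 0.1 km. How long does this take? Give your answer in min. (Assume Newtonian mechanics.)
t = d/v (with unit conversion) = 0.08333 min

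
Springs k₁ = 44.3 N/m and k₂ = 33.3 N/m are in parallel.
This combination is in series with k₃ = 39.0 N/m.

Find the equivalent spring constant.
k₁₂ = k₁ + k₂ = 77.6 N/m (parallel)
1/k_eq = 1/k₁₂ + 1/k₃ → k_eq = 25.96 N/m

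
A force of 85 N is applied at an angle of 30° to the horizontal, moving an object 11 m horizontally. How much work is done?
W = Fd cosθ = 85×11×cos(30°) = 809.73 J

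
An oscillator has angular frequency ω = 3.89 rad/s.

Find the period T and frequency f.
T = 2π/ω = 2π/3.89 = 1.615 s; f = ω/2π = 0.6191 Hz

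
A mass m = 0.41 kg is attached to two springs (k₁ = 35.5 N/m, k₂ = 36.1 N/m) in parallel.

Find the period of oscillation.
k_eq = k₁+k₂ = 71.6 N/m
T = 2π√(m/k_eq) = 2π√(0.41/71.6) = 0.4755 s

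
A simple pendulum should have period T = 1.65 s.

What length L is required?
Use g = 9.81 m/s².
T = 2π√(L/g) → L = g(T/2π)² = 9.81×(1.65/2π)² = 0.6765 m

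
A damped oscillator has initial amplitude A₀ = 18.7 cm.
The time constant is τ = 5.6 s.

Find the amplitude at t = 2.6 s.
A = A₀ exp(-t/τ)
A = A₀ exp(−t/τ) = 18.7×exp(−2.6/5.6) = 11.75 cm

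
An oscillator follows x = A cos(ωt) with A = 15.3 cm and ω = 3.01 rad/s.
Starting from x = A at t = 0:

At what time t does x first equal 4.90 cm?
cos(ωt) = x/A = 4.9/15.3 = 0.3203
ωt = arccos(0.3203) = 1.245 rad
t = 1.245/3.01 = 0.4136 s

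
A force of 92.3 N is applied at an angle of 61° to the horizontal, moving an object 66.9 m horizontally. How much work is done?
W = Fd cosθ = 92.3×66.9×cos(61°) = 2993.6 J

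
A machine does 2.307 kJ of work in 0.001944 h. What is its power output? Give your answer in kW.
P = W/t = 2307 J / 6.998 s = 329.6 W = 0.3296 kW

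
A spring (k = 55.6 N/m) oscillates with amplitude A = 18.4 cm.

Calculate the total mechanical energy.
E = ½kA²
E = ½kA² = ½×55.6×(0.184)² = 0.9412 J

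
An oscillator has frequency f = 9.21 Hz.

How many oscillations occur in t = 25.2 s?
n = f×t = 9.21×25.2 = 232.1 oscillations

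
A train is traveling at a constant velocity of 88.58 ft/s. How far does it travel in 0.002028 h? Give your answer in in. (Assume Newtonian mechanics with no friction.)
d = vt (with unit conversion) = 7760.0 in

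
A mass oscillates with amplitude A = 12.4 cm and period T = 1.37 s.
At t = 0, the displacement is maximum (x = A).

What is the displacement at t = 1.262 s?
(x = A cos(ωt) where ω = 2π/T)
ω = 2π/T = 2π/1.37 = 4.586 rad/s
x = A cos(ωt) = 12.4×cos(4.586×1.262) = 10.91 cm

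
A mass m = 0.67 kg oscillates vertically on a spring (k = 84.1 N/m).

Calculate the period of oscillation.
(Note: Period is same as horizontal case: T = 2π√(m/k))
T = 2π√(m/k) = 2π√(0.67/84.1) = 0.5608 s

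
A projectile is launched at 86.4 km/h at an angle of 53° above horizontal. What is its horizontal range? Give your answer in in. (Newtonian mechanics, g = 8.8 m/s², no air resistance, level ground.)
R = v₀² sin(2θ) / g (with unit conversion) = 2477.0 in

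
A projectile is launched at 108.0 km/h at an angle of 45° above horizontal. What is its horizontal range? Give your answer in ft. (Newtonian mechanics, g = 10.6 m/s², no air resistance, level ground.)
R = v₀² sin(2θ) / g (with unit conversion) = 278.6 ft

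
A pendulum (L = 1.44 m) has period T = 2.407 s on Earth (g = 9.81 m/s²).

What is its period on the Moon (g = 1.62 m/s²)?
T = 2π√(L/g), so T_moon/T_earth = √(g_earth/g_moon)
T_moon = 2π√(1.44/1.62) = 5.924 s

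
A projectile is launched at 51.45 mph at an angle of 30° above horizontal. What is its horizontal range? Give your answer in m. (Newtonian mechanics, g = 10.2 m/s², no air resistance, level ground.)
R = v₀² sin(2θ) / g (with unit conversion) = 44.92 m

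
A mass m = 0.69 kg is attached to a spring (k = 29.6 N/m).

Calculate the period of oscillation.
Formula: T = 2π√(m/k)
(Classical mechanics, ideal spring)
T = 2π√(m/k) = 2π√(0.69/29.6) = 0.9593 s; f = 1/T = 1.042 Hz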